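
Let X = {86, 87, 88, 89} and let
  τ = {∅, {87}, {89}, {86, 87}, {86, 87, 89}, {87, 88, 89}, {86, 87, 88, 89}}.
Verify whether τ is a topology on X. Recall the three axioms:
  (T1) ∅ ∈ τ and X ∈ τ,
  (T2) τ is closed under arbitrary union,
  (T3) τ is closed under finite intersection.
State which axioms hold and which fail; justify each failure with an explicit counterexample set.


τ is NOT a topology on X.

Axiom (T1): ∅ ∈ τ? Yes; X ∈ τ? Yes.
Axiom (T2/T3): check pairwise unions and intersections of members of τ.
Counterexample for (T2): {87} ∪ {89} = {87, 89} ∉ τ. Therefore τ is NOT a topology.


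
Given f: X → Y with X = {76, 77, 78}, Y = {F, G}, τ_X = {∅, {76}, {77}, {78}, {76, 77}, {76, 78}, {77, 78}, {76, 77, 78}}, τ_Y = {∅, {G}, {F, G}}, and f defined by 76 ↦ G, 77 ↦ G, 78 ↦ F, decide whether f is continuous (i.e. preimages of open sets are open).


f IS continuous.

Compute f^{-1}(U) for each U ∈ τ_Y:
  U = ∅: f^{-1}(U) = ∅ ∈ τ_X ✓.
  U = {G}: f^{-1}(U) = {76, 77} ∈ τ_X ✓.
  U = {F, G}: f^{-1}(U) = {76, 77, 78} ∈ τ_X ✓.
Every preimage lies in τ_X, so f IS continuous.


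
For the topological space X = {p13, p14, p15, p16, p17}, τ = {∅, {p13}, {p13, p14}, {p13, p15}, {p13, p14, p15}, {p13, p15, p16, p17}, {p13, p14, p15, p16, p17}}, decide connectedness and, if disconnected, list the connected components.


(X, τ) is connected.

Find clopen sets (U ∈ τ with X ∖ U ∈ τ):
  U = ∅, X ∖ U = {p13, p14, p15, p16, p17} — both open, so U is clopen.
  U = {p13, p14, p15, p16, p17}, X ∖ U = ∅ — both open, so U is clopen.
Only trivial clopens (∅ and X) exist, so (X, τ) is connected.
Compute connected components by grouping points that agree on all clopens:
  component: {p13, p14, p15, p16, p17}


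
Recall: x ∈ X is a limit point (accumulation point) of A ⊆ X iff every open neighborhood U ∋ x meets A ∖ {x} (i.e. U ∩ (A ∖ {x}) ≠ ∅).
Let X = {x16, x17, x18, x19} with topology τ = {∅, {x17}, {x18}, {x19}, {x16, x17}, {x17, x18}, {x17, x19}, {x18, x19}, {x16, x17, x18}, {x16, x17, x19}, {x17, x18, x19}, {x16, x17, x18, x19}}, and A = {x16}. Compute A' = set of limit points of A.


A' = ∅

For each x ∈ X, list the open sets U ∈ τ with x ∈ U, then check whether U ∩ (A ∖ {x}) ≠ ∅ for every such U.
  x = x16: open {x16, x17} ∋ x has {x16, x17} ∩ (A ∖ {x16}) = ∅, so x is NOT a limit point.
  x = x17: open {x17} ∋ x has {x17} ∩ (A ∖ {x17}) = ∅, so x is NOT a limit point.
  x = x18: open {x18} ∋ x has {x18} ∩ (A ∖ {x18}) = ∅, so x is NOT a limit point.
  x = x19: open {x19} ∋ x has {x19} ∩ (A ∖ {x19}) = ∅, so x is NOT a limit point.
Collecting: A' = ∅.


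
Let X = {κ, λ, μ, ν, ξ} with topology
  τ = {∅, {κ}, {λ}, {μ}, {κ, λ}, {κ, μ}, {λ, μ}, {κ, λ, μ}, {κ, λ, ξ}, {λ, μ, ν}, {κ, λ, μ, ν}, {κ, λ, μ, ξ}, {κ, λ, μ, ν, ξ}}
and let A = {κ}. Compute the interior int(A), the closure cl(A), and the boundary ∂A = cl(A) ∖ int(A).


int(A) = {κ}, cl(A) = {κ, ξ}, ∂A = {ξ}.

Closed sets in (X, τ) are complements of opens:
  closed(X, τ) = {∅, {ν}, {ξ}, {κ, ξ}, {μ, ν}, {ν, ξ}, {κ, ν, ξ}, {λ, ν, ξ}, {μ, ν, ξ}, {κ, λ, ν, ξ}, {κ, μ, ν, ξ}, {λ, μ, ν, ξ}, {κ, λ, μ, ν, ξ}}.
int(A) = ⋃ {U ∈ τ : U ⊆ A}. Opens contained in A: ∅, {κ}.
Taking the union of these: int(A) = {κ}.
cl(A) = ⋂ {C closed : A ⊆ C}. Closed sets containing A: {κ, ξ}, {κ, ν, ξ}, {κ, λ, ν, ξ}, {κ, μ, ν, ξ}, {κ, λ, μ, ν, ξ}.
Intersecting these: cl(A) = {κ, ξ}.
∂A = cl(A) ∖ int(A) = {κ, ξ} ∖ {κ} = {ξ}.


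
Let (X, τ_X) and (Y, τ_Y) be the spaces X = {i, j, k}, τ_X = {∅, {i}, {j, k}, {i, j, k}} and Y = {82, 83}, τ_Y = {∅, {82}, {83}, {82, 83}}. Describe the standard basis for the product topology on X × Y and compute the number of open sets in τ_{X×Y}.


Basis B = {∅ × ∅, {i} × {82}, {i} × {83}, {i} × {82, 83}, {j, k} × {82}, {j, k} × {83}, {i, j, k} × {82}, {i, j, k} × {83}, {j, k} × {82, 83}, {i, j, k} × {82, 83}}; |τ_{X×Y}| = 16.

Enumerate products U × V with U ∈ τ_X, V ∈ τ_Y (deduplicated):
  ∅ × ∅ = {} (∅)
  {i} × {82} = {(i,82)}
  {i} × {83} = {(i,83)}
  {i} × {82, 83} = {(i,82), (i,83)}
  {j, k} × {82} = {(j,82), (k,82)}
  {j, k} × {83} = {(j,83), (k,83)}
  {i, j, k} × {82} = {(i,82), (j,82), (k,82)}
  {i, j, k} × {83} = {(i,83), (j,83), (k,83)}
  {j, k} × {82, 83} = {(j,82), (j,83), (k,82), (k,83)}
  {i, j, k} × {82, 83} = {(i,82), (i,83), (j,82), (j,83), (k,82), (k,83)}
These 10 distinct sets form the basis B.
Close under arbitrary unions to get τ_{X×Y}; counting gives |τ_{X×Y}| = 16.


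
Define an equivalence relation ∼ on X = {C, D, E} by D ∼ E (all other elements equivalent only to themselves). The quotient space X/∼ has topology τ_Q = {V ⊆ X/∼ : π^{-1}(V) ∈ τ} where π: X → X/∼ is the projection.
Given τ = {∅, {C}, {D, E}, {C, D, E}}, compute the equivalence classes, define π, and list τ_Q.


X/∼ = {[C], [D=E]}; |τ_Q| = 4.

Equivalence classes: [C], [D=E].
Quotient map π: X → X/∼ sends C ↦ [C], D ↦ [D=E], E ↦ [D=E].
For each subset V ⊆ X/∼, compute π^{-1}(V) ⊆ X and check whether π^{-1}(V) ∈ τ. V is open in τ_Q iff π^{-1}(V) ∈ τ.
  V = {}: π^{-1}(V) = ∅ ∈ τ ✓.
  V = {[C]}: π^{-1}(V) = {C} ∈ τ ✓.
  V = {[D=E]}: π^{-1}(V) = {D, E} ∈ τ ✓.
  V = {[C], [D=E]}: π^{-1}(V) = {C, D, E} ∈ τ ✓.
Open sets in the quotient: τ_Q = {{}, {[C]}, {[D=E]}, {[C], [D=E]}} (4 elements).


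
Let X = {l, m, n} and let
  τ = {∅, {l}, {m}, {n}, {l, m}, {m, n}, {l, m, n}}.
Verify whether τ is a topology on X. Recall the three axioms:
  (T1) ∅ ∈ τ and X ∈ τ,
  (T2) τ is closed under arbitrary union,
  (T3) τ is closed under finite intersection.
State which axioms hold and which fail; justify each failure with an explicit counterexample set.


τ is NOT a topology on X.

Axiom (T1): ∅ ∈ τ? Yes; X ∈ τ? Yes.
Axiom (T2/T3): check pairwise unions and intersections of members of τ.
Counterexample for (T2): {l} ∪ {n} = {l, n} ∉ τ. Therefore τ is NOT a topology.


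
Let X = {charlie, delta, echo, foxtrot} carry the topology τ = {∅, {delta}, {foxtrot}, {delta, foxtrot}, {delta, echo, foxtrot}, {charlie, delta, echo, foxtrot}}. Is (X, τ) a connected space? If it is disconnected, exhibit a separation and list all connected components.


(X, τ) is connected.

Find clopen sets (U ∈ τ with X ∖ U ∈ τ):
  U = ∅, X ∖ U = {charlie, delta, echo, foxtrot} — both open, so U is clopen.
  U = {charlie, delta, echo, foxtrot}, X ∖ U = ∅ — both open, so U is clopen.
Only trivial clopens (∅ and X) exist, so (X, τ) is connected.
Compute connected components by grouping points that agree on all clopens:
  component: {charlie, delta, echo, foxtrot}


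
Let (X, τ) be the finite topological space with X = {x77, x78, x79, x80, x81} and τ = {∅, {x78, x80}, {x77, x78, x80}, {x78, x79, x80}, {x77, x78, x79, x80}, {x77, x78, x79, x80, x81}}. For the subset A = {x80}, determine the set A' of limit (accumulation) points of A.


A' = {x77, x78, x79, x81}

For each x ∈ X, list the open sets U ∈ τ with x ∈ U, then check whether U ∩ (A ∖ {x}) ≠ ∅ for every such U.
  x = x77: opens ∋ x are {x77, x78, x80}, {x77, x78, x79, x80}, {x77, x78, x79, x80, x81}; each meets A ∖ {x77}, so x IS a limit point.
  x = x78: opens ∋ x are {x78, x80}, {x77, x78, x80}, {x78, x79, x80}, {x77, x78, x79, x80}, {x77, x78, x79, x80, x81}; each meets A ∖ {x78}, so x IS a limit point.
  x = x79: opens ∋ x are {x78, x79, x80}, {x77, x78, x79, x80}, {x77, x78, x79, x80, x81}; each meets A ∖ {x79}, so x IS a limit point.
  x = x80: open {x78, x80} ∋ x has {x78, x80} ∩ (A ∖ {x80}) = ∅, so x is NOT a limit point.
  x = x81: opens ∋ x are {x77, x78, x79, x80, x81}; each meets A ∖ {x81}, so x IS a limit point.
Collecting: A' = {x77, x78, x79, x81}.


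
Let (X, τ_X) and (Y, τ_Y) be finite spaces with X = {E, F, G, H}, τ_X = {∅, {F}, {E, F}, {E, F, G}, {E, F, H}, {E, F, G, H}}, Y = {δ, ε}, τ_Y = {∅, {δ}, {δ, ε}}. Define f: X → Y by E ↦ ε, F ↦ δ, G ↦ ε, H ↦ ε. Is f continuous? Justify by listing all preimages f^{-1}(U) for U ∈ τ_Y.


f IS continuous.

Compute f^{-1}(U) for each U ∈ τ_Y:
  U = ∅: f^{-1}(U) = ∅ ∈ τ_X ✓.
  U = {δ}: f^{-1}(U) = {F} ∈ τ_X ✓.
  U = {δ, ε}: f^{-1}(U) = {E, F, G, H} ∈ τ_X ✓.
Every preimage lies in τ_X, so f IS continuous.


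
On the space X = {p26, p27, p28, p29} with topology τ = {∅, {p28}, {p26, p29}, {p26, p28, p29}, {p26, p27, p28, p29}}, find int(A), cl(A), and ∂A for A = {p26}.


int(A) = ∅, cl(A) = {p26, p27, p29}, ∂A = {p26, p27, p29}.

Closed sets in (X, τ) are complements of opens:
  closed(X, τ) = {∅, {p27}, {p27, p28}, {p26, p27, p29}, {p26, p27, p28, p29}}.
int(A) = ⋃ {U ∈ τ : U ⊆ A}. Opens contained in A: ∅.
Taking the union of these: int(A) = ∅.
cl(A) = ⋂ {C closed : A ⊆ C}. Closed sets containing A: {p26, p27, p29}, {p26, p27, p28, p29}.
Intersecting these: cl(A) = {p26, p27, p29}.
∂A = cl(A) ∖ int(A) = {p26, p27, p29} ∖ ∅ = {p26, p27, p29}.


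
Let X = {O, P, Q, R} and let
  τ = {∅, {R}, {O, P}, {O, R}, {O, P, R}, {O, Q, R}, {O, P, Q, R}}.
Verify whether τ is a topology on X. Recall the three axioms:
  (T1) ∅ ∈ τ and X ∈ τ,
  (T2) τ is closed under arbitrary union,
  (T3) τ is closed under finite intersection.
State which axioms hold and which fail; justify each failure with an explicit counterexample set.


τ is NOT a topology on X.

Axiom (T1): ∅ ∈ τ? Yes; X ∈ τ? Yes.
Axiom (T2/T3): check pairwise unions and intersections of members of τ.
Counterexample for (T3): {O, P} ∩ {O, R} = {O} ∉ τ. Therefore τ is NOT a topology.


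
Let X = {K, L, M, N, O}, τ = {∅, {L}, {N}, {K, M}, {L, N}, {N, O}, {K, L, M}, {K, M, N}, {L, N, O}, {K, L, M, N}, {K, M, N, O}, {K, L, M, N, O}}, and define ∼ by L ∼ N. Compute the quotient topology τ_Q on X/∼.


X/∼ = {[K], [L=N], [M], [O]}; |τ_Q| = 6.

Equivalence classes: [K], [L=N], [M], [O].
Quotient map π: X → X/∼ sends K ↦ [K], L ↦ [L=N], M ↦ [M], N ↦ [L=N], O ↦ [O].
For each subset V ⊆ X/∼, compute π^{-1}(V) ⊆ X and check whether π^{-1}(V) ∈ τ. V is open in τ_Q iff π^{-1}(V) ∈ τ.
  V = {}: π^{-1}(V) = ∅ ∈ τ ✓.
  V = {[K]}: π^{-1}(V) = {K} ∉ τ ✗.
  V = {[L=N]}: π^{-1}(V) = {L, N} ∈ τ ✓.
  V = {[K], [L=N]}: π^{-1}(V) = {K, L, N} ∉ τ ✗.
  V = {[M]}: π^{-1}(V) = {M} ∉ τ ✗.
  V = {[K], [M]}: π^{-1}(V) = {K, M} ∈ τ ✓.
  V = {[L=N], [M]}: π^{-1}(V) = {L, M, N} ∉ τ ✗.
  V = {[K], [L=N], [M]}: π^{-1}(V) = {K, L, M, N} ∈ τ ✓.
  V = {[O]}: π^{-1}(V) = {O} ∉ τ ✗.
  V = {[K], [O]}: π^{-1}(V) = {K, O} ∉ τ ✗.
  V = {[L=N], [O]}: π^{-1}(V) = {L, N, O} ∈ τ ✓.
  V = {[K], [L=N], [O]}: π^{-1}(V) = {K, L, N, O} ∉ τ ✗.
  V = {[M], [O]}: π^{-1}(V) = {M, O} ∉ τ ✗.
  V = {[K], [M], [O]}: π^{-1}(V) = {K, M, O} ∉ τ ✗.
  V = {[L=N], [M], [O]}: π^{-1}(V) = {L, M, N, O} ∉ τ ✗.
  V = {[K], [L=N], [M], [O]}: π^{-1}(V) = {K, L, M, N, O} ∈ τ ✓.
Open sets in the quotient: τ_Q = {{}, {[L=N]}, {[K], [M]}, {[K], [L=N], [M]}, {[L=N], [O]}, {[K], [L=N], [M], [O]}} (6 elements).


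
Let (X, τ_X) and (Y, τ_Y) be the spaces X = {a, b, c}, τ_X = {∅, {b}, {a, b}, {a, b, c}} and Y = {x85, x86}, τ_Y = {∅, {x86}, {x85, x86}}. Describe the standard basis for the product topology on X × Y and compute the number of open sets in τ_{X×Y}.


Basis B = {∅ × ∅, {b} × {x86}, {a, b} × {x86}, {b} × {x85, x86}, {a, b, c} × {x86}, {a, b} × {x85, x86}, {a, b, c} × {x85, x86}}; |τ_{X×Y}| = 10.

Enumerate products U × V with U ∈ τ_X, V ∈ τ_Y (deduplicated):
  ∅ × ∅ = {} (∅)
  {b} × {x86} = {(b,x86)}
  {a, b} × {x86} = {(a,x86), (b,x86)}
  {b} × {x85, x86} = {(b,x85), (b,x86)}
  {a, b, c} × {x86} = {(a,x86), (b,x86), (c,x86)}
  {a, b} × {x85, x86} = {(a,x85), (a,x86), (b,x85), (b,x86)}
  {a, b, c} × {x85, x86} = {(a,x85), (a,x86), (b,x85), (b,x86), (c,x85), (c,x86)}
These 7 distinct sets form the basis B.
Close under arbitrary unions to get τ_{X×Y}; counting gives |τ_{X×Y}| = 10.


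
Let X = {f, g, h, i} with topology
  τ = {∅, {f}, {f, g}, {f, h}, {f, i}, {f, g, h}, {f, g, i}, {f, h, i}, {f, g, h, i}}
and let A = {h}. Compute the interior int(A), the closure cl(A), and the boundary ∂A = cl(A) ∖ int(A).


int(A) = ∅, cl(A) = {h}, ∂A = {h}.

Closed sets in (X, τ) are complements of opens:
  closed(X, τ) = {∅, {g}, {h}, {i}, {g, h}, {g, i}, {h, i}, {g, h, i}, {f, g, h, i}}.
int(A) = ⋃ {U ∈ τ : U ⊆ A}. Opens contained in A: ∅.
Taking the union of these: int(A) = ∅.
cl(A) = ⋂ {C closed : A ⊆ C}. Closed sets containing A: {h}, {g, h}, {h, i}, {g, h, i}, {f, g, h, i}.
Intersecting these: cl(A) = {h}.
∂A = cl(A) ∖ int(A) = {h} ∖ ∅ = {h}.


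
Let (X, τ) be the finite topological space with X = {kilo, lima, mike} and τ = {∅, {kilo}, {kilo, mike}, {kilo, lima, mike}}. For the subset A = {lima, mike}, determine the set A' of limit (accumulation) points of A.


A' = {lima}

For each x ∈ X, list the open sets U ∈ τ with x ∈ U, then check whether U ∩ (A ∖ {x}) ≠ ∅ for every such U.
  x = kilo: open {kilo} ∋ x has {kilo} ∩ (A ∖ {kilo}) = ∅, so x is NOT a limit point.
  x = lima: opens ∋ x are {kilo, lima, mike}; each meets A ∖ {lima}, so x IS a limit point.
  x = mike: open {kilo, mike} ∋ x has {kilo, mike} ∩ (A ∖ {mike}) = ∅, so x is NOT a limit point.
Collecting: A' = {lima}.


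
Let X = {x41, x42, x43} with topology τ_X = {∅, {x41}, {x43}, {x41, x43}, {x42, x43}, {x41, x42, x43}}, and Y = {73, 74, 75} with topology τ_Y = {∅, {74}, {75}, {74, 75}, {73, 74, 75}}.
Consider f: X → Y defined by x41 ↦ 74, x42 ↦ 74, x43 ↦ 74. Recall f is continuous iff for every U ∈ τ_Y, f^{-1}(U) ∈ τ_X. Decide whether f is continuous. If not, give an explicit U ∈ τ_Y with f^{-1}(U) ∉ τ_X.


f IS continuous.

Compute f^{-1}(U) for each U ∈ τ_Y:
  U = ∅: f^{-1}(U) = ∅ ∈ τ_X ✓.
  U = {74}: f^{-1}(U) = {x41, x42, x43} ∈ τ_X ✓.
  U = {75}: f^{-1}(U) = ∅ ∈ τ_X ✓.
  U = {74, 75}: f^{-1}(U) = {x41, x42, x43} ∈ τ_X ✓.
  U = {73, 74, 75}: f^{-1}(U) = {x41, x42, x43} ∈ τ_X ✓.
Every preimage lies in τ_X, so f IS continuous.


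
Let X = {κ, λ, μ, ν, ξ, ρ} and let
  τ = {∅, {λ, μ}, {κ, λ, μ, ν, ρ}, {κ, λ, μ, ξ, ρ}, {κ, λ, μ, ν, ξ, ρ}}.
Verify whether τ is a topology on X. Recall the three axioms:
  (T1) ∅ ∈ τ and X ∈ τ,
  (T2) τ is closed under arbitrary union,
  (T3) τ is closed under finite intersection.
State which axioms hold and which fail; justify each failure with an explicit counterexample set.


τ is NOT a topology on X.

Axiom (T1): ∅ ∈ τ? Yes; X ∈ τ? Yes.
Axiom (T2/T3): check pairwise unions and intersections of members of τ.
Counterexample for (T3): {κ, λ, μ, ν, ρ} ∩ {κ, λ, μ, ξ, ρ} = {κ, λ, μ, ρ} ∉ τ. Therefore τ is NOT a topology.


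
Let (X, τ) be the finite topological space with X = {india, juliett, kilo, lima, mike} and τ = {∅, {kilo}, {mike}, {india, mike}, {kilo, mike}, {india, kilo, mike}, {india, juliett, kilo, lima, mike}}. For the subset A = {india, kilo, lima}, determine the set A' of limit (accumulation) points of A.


A' = {juliett, lima}

For each x ∈ X, list the open sets U ∈ τ with x ∈ U, then check whether U ∩ (A ∖ {x}) ≠ ∅ for every such U.
  x = india: open {india, mike} ∋ x has {india, mike} ∩ (A ∖ {india}) = ∅, so x is NOT a limit point.
  x = juliett: opens ∋ x are {india, juliett, kilo, lima, mike}; each meets A ∖ {juliett}, so x IS a limit point.
  x = kilo: open {kilo} ∋ x has {kilo} ∩ (A ∖ {kilo}) = ∅, so x is NOT a limit point.
  x = lima: opens ∋ x are {india, juliett, kilo, lima, mike}; each meets A ∖ {lima}, so x IS a limit point.
  x = mike: open {mike} ∋ x has {mike} ∩ (A ∖ {mike}) = ∅, so x is NOT a limit point.
Collecting: A' = {juliett, lima}.


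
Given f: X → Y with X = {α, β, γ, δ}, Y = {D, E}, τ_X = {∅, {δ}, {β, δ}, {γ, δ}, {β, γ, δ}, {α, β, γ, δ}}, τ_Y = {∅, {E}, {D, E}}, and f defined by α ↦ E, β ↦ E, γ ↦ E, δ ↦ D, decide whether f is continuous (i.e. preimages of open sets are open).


f is NOT continuous.

Compute f^{-1}(U) for each U ∈ τ_Y:
  U = ∅: f^{-1}(U) = ∅ ∈ τ_X ✓.
  U = {E}: f^{-1}(U) = {α, β, γ} ∉ τ_X ✗.
  U = {D, E}: f^{-1}(U) = {α, β, γ, δ} ∈ τ_X ✓.
Found U = {E} with f^{-1}(U) = {α, β, γ} not in τ_X. Therefore f is NOT continuous.


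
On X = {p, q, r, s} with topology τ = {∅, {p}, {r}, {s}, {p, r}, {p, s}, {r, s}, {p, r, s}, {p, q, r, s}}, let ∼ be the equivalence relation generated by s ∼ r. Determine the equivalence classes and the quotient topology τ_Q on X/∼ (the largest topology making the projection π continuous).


X/∼ = {[p], [q], [r=s]}; |τ_Q| = 5.

Equivalence classes: [p], [q], [r=s].
Quotient map π: X → X/∼ sends p ↦ [p], q ↦ [q], r ↦ [r=s], s ↦ [r=s].
For each subset V ⊆ X/∼, compute π^{-1}(V) ⊆ X and check whether π^{-1}(V) ∈ τ. V is open in τ_Q iff π^{-1}(V) ∈ τ.
  V = {}: π^{-1}(V) = ∅ ∈ τ ✓.
  V = {[p]}: π^{-1}(V) = {p} ∈ τ ✓.
  V = {[q]}: π^{-1}(V) = {q} ∉ τ ✗.
  V = {[p], [q]}: π^{-1}(V) = {p, q} ∉ τ ✗.
  V = {[r=s]}: π^{-1}(V) = {r, s} ∈ τ ✓.
  V = {[p], [r=s]}: π^{-1}(V) = {p, r, s} ∈ τ ✓.
  V = {[q], [r=s]}: π^{-1}(V) = {q, r, s} ∉ τ ✗.
  V = {[p], [q], [r=s]}: π^{-1}(V) = {p, q, r, s} ∈ τ ✓.
Open sets in the quotient: τ_Q = {{}, {[p]}, {[r=s]}, {[p], [r=s]}, {[p], [q], [r=s]}} (5 elements).


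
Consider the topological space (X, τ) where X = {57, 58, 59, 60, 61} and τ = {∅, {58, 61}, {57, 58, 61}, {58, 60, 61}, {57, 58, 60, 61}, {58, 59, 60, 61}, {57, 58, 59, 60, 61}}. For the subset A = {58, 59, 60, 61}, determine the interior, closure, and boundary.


int(A) = {58, 59, 60, 61}, cl(A) = {57, 58, 59, 60, 61}, ∂A = {57}.

Closed sets in (X, τ) are complements of opens:
  closed(X, τ) = {∅, {57}, {59}, {57, 59}, {59, 60}, {57, 59, 60}, {57, 58, 59, 60, 61}}.
int(A) = ⋃ {U ∈ τ : U ⊆ A}. Opens contained in A: ∅, {58, 61}, {58, 60, 61}, {58, 59, 60, 61}.
Taking the union of these: int(A) = {58, 59, 60, 61}.
cl(A) = ⋂ {C closed : A ⊆ C}. Closed sets containing A: {57, 58, 59, 60, 61}.
Intersecting these: cl(A) = {57, 58, 59, 60, 61}.
∂A = cl(A) ∖ int(A) = {57, 58, 59, 60, 61} ∖ {58, 59, 60, 61} = {57}.


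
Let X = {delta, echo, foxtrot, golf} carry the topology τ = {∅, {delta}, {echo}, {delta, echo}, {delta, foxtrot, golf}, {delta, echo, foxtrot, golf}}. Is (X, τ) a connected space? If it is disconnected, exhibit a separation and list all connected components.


(X, τ) is disconnected; components = [{echo}, {delta, foxtrot, golf}].

Find clopen sets (U ∈ τ with X ∖ U ∈ τ):
  U = ∅, X ∖ U = {delta, echo, foxtrot, golf} — both open, so U is clopen.
  U = {echo}, X ∖ U = {delta, foxtrot, golf} — both open, so U is clopen.
  U = {delta, foxtrot, golf}, X ∖ U = {echo} — both open, so U is clopen.
  U = {delta, echo, foxtrot, golf}, X ∖ U = ∅ — both open, so U is clopen.
Nontrivial clopen(s) exist: e.g. {echo}. So (X, τ) is disconnected.
Compute connected components by grouping points that agree on all clopens:
  component: {echo}
  component: {delta, foxtrot, golf}


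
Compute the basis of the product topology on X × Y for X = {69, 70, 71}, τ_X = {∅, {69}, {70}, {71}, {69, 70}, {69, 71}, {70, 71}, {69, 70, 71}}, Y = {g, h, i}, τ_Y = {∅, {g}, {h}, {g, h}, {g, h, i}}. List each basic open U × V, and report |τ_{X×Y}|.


Basis B = {∅ × ∅, {69} × {g}, {69} × {h}, {70} × {g}, {70} × {h}, {71} × {g}, {71} × {h}, {69} × {g, h}, {69, 70} × {g}, {69, 71} × {g}, {69, 70} × {h}, {69, 71} × {h}, {70} × {g, h}, {70, 71} × {g}, {70, 71} × {h}, {71} × {g, h}, {69} × {g, h, i}, {69, 70, 71} × {g}, {69, 70, 71} × {h}, {70} × {g, h, i}, {71} × {g, h, i}, {69, 70} × {g, h}, {69, 71} × {g, h}, {70, 71} × {g, h}, {69, 70} × {g, h, i}, {69, 71} × {g, h, i}, {69, 70, 71} × {g, h}, {70, 71} × {g, h, i}, {69, 70, 71} × {g, h, i}}; |τ_{X×Y}| = 125.

Enumerate products U × V with U ∈ τ_X, V ∈ τ_Y (deduplicated):
  ∅ × ∅ = {} (∅)
  {69} × {g} = {(69,g)}
  {69} × {h} = {(69,h)}
  {70} × {g} = {(70,g)}
  {70} × {h} = {(70,h)}
  {71} × {g} = {(71,g)}
  {71} × {h} = {(71,h)}
  {69} × {g, h} = {(69,g), (69,h)}
  {69, 70} × {g} = {(69,g), (70,g)}
  {69, 71} × {g} = {(69,g), (71,g)}
  {69, 70} × {h} = {(69,h), (70,h)}
  {69, 71} × {h} = {(69,h), (71,h)}
  {70} × {g, h} = {(70,g), (70,h)}
  {70, 71} × {g} = {(70,g), (71,g)}
  {70, 71} × {h} = {(70,h), (71,h)}
  {71} × {g, h} = {(71,g), (71,h)}
  {69} × {g, h, i} = {(69,g), (69,h), (69,i)}
  {69, 70, 71} × {g} = {(69,g), (70,g), (71,g)}
  {69, 70, 71} × {h} = {(69,h), (70,h), (71,h)}
  {70} × {g, h, i} = {(70,g), (70,h), (70,i)}
  {71} × {g, h, i} = {(71,g), (71,h), (71,i)}
  {69, 70} × {g, h} = {(69,g), (69,h), (70,g), (70,h)}
  {69, 71} × {g, h} = {(69,g), (69,h), (71,g), (71,h)}
  {70, 71} × {g, h} = {(70,g), (70,h), (71,g), (71,h)}
  {69, 70} × {g, h, i} = {(69,g), (69,h), (69,i), (70,g), (70,h), (70,i)}
  {69, 71} × {g, h, i} = {(69,g), (69,h), (69,i), (71,g), (71,h), (71,i)}
  {69, 70, 71} × {g, h} = {(69,g), (69,h), (70,g), (70,h), (71,g), (71,h)}
  {70, 71} × {g, h, i} = {(70,g), (70,h), (70,i), (71,g), (71,h), (71,i)}
  {69, 70, 71} × {g, h, i} = {(69,g), (69,h), (69,i), (70,g), (70,h), (70,i), (71,g), (71,h), (71,i)}
These 29 distinct sets form the basis B.
Close under arbitrary unions to get τ_{X×Y}; counting gives |τ_{X×Y}| = 125.


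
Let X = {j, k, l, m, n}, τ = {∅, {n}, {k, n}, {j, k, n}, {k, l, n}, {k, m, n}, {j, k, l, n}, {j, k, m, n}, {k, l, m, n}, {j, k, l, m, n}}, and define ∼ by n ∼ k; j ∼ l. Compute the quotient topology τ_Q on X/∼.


X/∼ = {[j=l], [k=n], [m]}; |τ_Q| = 5.

Equivalence classes: [j=l], [k=n], [m].
Quotient map π: X → X/∼ sends j ↦ [j=l], k ↦ [k=n], l ↦ [j=l], m ↦ [m], n ↦ [k=n].
For each subset V ⊆ X/∼, compute π^{-1}(V) ⊆ X and check whether π^{-1}(V) ∈ τ. V is open in τ_Q iff π^{-1}(V) ∈ τ.
  V = {}: π^{-1}(V) = ∅ ∈ τ ✓.
  V = {[j=l]}: π^{-1}(V) = {j, l} ∉ τ ✗.
  V = {[k=n]}: π^{-1}(V) = {k, n} ∈ τ ✓.
  V = {[j=l], [k=n]}: π^{-1}(V) = {j, k, l, n} ∈ τ ✓.
  V = {[m]}: π^{-1}(V) = {m} ∉ τ ✗.
  V = {[j=l], [m]}: π^{-1}(V) = {j, l, m} ∉ τ ✗.
  V = {[k=n], [m]}: π^{-1}(V) = {k, m, n} ∈ τ ✓.
  V = {[j=l], [k=n], [m]}: π^{-1}(V) = {j, k, l, m, n} ∈ τ ✓.
Open sets in the quotient: τ_Q = {{}, {[k=n]}, {[j=l], [k=n]}, {[k=n], [m]}, {[j=l], [k=n], [m]}} (5 elements).


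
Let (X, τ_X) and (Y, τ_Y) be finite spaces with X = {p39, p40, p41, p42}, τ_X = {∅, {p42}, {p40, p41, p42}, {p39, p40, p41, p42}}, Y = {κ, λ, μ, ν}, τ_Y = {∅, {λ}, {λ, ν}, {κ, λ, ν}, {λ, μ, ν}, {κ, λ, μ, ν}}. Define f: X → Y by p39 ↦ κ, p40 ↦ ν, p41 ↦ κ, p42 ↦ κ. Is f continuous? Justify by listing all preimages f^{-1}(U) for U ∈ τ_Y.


f is NOT continuous.

Compute f^{-1}(U) for each U ∈ τ_Y:
  U = ∅: f^{-1}(U) = ∅ ∈ τ_X ✓.
  U = {λ}: f^{-1}(U) = ∅ ∈ τ_X ✓.
  U = {λ, ν}: f^{-1}(U) = {p40} ∉ τ_X ✗.
  U = {κ, λ, ν}: f^{-1}(U) = {p39, p40, p41, p42} ∈ τ_X ✓.
  U = {λ, μ, ν}: f^{-1}(U) = {p40} ∉ τ_X ✗.
  U = {κ, λ, μ, ν}: f^{-1}(U) = {p39, p40, p41, p42} ∈ τ_X ✓.
Found U = {λ, ν} with f^{-1}(U) = {p40} not in τ_X. Therefore f is NOT continuous.


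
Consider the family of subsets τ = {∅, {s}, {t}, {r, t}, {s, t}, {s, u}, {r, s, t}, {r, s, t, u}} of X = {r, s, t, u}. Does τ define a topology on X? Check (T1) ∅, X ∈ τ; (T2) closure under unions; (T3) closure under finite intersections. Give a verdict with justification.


τ is NOT a topology on X.

Axiom (T1): ∅ ∈ τ? Yes; X ∈ τ? Yes.
Axiom (T2/T3): check pairwise unions and intersections of members of τ.
Counterexample for (T2): {t} ∪ {s, u} = {s, t, u} ∉ τ. Therefore τ is NOT a topology.


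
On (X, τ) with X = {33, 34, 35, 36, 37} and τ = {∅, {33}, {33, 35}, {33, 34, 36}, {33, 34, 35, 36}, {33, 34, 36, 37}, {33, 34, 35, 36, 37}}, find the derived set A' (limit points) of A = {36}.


A' = {34, 37}

For each x ∈ X, list the open sets U ∈ τ with x ∈ U, then check whether U ∩ (A ∖ {x}) ≠ ∅ for every such U.
  x = 33: open {33} ∋ x has {33} ∩ (A ∖ {33}) = ∅, so x is NOT a limit point.
  x = 34: opens ∋ x are {33, 34, 36}, {33, 34, 35, 36}, {33, 34, 36, 37}, {33, 34, 35, 36, 37}; each meets A ∖ {34}, so x IS a limit point.
  x = 35: open {33, 35} ∋ x has {33, 35} ∩ (A ∖ {35}) = ∅, so x is NOT a limit point.
  x = 36: open {33, 34, 36} ∋ x has {33, 34, 36} ∩ (A ∖ {36}) = ∅, so x is NOT a limit point.
  x = 37: opens ∋ x are {33, 34, 36, 37}, {33, 34, 35, 36, 37}; each meets A ∖ {37}, so x IS a limit point.
Collecting: A' = {34, 37}.


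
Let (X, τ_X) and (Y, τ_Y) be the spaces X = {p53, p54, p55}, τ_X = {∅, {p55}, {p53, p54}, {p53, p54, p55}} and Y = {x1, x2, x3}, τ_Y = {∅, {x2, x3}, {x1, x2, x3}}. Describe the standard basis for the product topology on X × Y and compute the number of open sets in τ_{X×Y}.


Basis B = {∅ × ∅, {p55} × {x2, x3}, {p55} × {x1, x2, x3}, {p53, p54} × {x2, x3}, {p53, p54} × {x1, x2, x3}, {p53, p54, p55} × {x2, x3}, {p53, p54, p55} × {x1, x2, x3}}; |τ_{X×Y}| = 9.

Enumerate products U × V with U ∈ τ_X, V ∈ τ_Y (deduplicated):
  ∅ × ∅ = {} (∅)
  {p55} × {x2, x3} = {(p55,x2), (p55,x3)}
  {p55} × {x1, x2, x3} = {(p55,x1), (p55,x2), (p55,x3)}
  {p53, p54} × {x2, x3} = {(p53,x2), (p53,x3), (p54,x2), (p54,x3)}
  {p53, p54} × {x1, x2, x3} = {(p53,x1), (p53,x2), (p53,x3), (p54,x1), (p54,x2), (p54,x3)}
  {p53, p54, p55} × {x2, x3} = {(p53,x2), (p53,x3), (p54,x2), (p54,x3), (p55,x2), (p55,x3)}
  {p53, p54, p55} × {x1, x2, x3} = {(p53,x1), (p53,x2), (p53,x3), (p54,x1), (p54,x2), (p54,x3), (p55,x1), (p55,x2), (p55,x3)}
These 7 distinct sets form the basis B.
Close under arbitrary unions to get τ_{X×Y}; counting gives |τ_{X×Y}| = 9.


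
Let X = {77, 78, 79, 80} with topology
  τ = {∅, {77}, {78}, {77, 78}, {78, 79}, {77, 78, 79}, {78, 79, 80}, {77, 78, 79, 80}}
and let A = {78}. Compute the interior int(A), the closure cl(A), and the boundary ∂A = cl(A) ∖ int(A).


int(A) = {78}, cl(A) = {78, 79, 80}, ∂A = {79, 80}.

Closed sets in (X, τ) are complements of opens:
  closed(X, τ) = {∅, {77}, {80}, {77, 80}, {79, 80}, {77, 79, 80}, {78, 79, 80}, {77, 78, 79, 80}}.
int(A) = ⋃ {U ∈ τ : U ⊆ A}. Opens contained in A: ∅, {78}.
Taking the union of these: int(A) = {78}.
cl(A) = ⋂ {C closed : A ⊆ C}. Closed sets containing A: {78, 79, 80}, {77, 78, 79, 80}.
Intersecting these: cl(A) = {78, 79, 80}.
∂A = cl(A) ∖ int(A) = {78, 79, 80} ∖ {78} = {79, 80}.


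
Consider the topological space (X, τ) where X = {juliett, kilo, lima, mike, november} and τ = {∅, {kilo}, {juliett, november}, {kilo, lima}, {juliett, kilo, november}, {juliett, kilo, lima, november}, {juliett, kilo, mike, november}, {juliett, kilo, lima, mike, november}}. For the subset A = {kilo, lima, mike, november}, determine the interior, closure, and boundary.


int(A) = {kilo, lima}, cl(A) = {juliett, kilo, lima, mike, november}, ∂A = {juliett, mike, november}.

Closed sets in (X, τ) are complements of opens:
  closed(X, τ) = {∅, {lima}, {mike}, {lima, mike}, {juliett, mike, november}, {kilo, lima, mike}, {juliett, lima, mike, november}, {juliett, kilo, lima, mike, november}}.
int(A) = ⋃ {U ∈ τ : U ⊆ A}. Opens contained in A: ∅, {kilo}, {kilo, lima}.
Taking the union of these: int(A) = {kilo, lima}.
cl(A) = ⋂ {C closed : A ⊆ C}. Closed sets containing A: {juliett, kilo, lima, mike, november}.
Intersecting these: cl(A) = {juliett, kilo, lima, mike, november}.
∂A = cl(A) ∖ int(A) = {juliett, kilo, lima, mike, november} ∖ {kilo, lima} = {juliett, mike, november}.


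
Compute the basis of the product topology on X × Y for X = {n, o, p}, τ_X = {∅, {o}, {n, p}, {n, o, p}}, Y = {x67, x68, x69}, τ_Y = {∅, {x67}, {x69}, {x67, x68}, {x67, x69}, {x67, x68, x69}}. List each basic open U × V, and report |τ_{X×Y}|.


Basis B = {∅ × ∅, {o} × {x67}, {o} × {x69}, {n, p} × {x67}, {n, p} × {x69}, {o} × {x67, x68}, {o} × {x67, x69}, {n, o, p} × {x67}, {n, o, p} × {x69}, {o} × {x67, x68, x69}, {n, p} × {x67, x68}, {n, p} × {x67, x69}, {n, p} × {x67, x68, x69}, {n, o, p} × {x67, x68}, {n, o, p} × {x67, x69}, {n, o, p} × {x67, x68, x69}}; |τ_{X×Y}| = 36.

Enumerate products U × V with U ∈ τ_X, V ∈ τ_Y (deduplicated):
  ∅ × ∅ = {} (∅)
  {o} × {x67} = {(o,x67)}
  {o} × {x69} = {(o,x69)}
  {n, p} × {x67} = {(n,x67), (p,x67)}
  {n, p} × {x69} = {(n,x69), (p,x69)}
  {o} × {x67, x68} = {(o,x67), (o,x68)}
  {o} × {x67, x69} = {(o,x67), (o,x69)}
  {n, o, p} × {x67} = {(n,x67), (o,x67), (p,x67)}
  {n, o, p} × {x69} = {(n,x69), (o,x69), (p,x69)}
  {o} × {x67, x68, x69} = {(o,x67), (o,x68), (o,x69)}
  {n, p} × {x67, x68} = {(n,x67), (n,x68), (p,x67), (p,x68)}
  {n, p} × {x67, x69} = {(n,x67), (n,x69), (p,x67), (p,x69)}
  {n, p} × {x67, x68, x69} = {(n,x67), (n,x68), (n,x69), (p,x67), (p,x68), (p,x69)}
  {n, o, p} × {x67, x68} = {(n,x67), (n,x68), (o,x67), (o,x68), (p,x67), (p,x68)}
  {n, o, p} × {x67, x69} = {(n,x67), (n,x69), (o,x67), (o,x69), (p,x67), (p,x69)}
  {n, o, p} × {x67, x68, x69} = {(n,x67), (n,x68), (n,x69), (o,x67), (o,x68), (o,x69), (p,x67), (p,x68), (p,x69)}
These 16 distinct sets form the basis B.
Close under arbitrary unions to get τ_{X×Y}; counting gives |τ_{X×Y}| = 36.


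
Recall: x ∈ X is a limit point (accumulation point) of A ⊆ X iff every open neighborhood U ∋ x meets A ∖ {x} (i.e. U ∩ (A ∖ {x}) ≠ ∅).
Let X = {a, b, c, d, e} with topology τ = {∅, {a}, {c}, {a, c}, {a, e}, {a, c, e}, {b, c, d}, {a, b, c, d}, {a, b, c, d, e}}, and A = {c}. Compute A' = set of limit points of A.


A' = {b, d}

For each x ∈ X, list the open sets U ∈ τ with x ∈ U, then check whether U ∩ (A ∖ {x}) ≠ ∅ for every such U.
  x = a: open {a} ∋ x has {a} ∩ (A ∖ {a}) = ∅, so x is NOT a limit point.
  x = b: opens ∋ x are {b, c, d}, {a, b, c, d}, {a, b, c, d, e}; each meets A ∖ {b}, so x IS a limit point.
  x = c: open {c} ∋ x has {c} ∩ (A ∖ {c}) = ∅, so x is NOT a limit point.
  x = d: opens ∋ x are {b, c, d}, {a, b, c, d}, {a, b, c, d, e}; each meets A ∖ {d}, so x IS a limit point.
  x = e: open {a, e} ∋ x has {a, e} ∩ (A ∖ {e}) = ∅, so x is NOT a limit point.
Collecting: A' = {b, d}.


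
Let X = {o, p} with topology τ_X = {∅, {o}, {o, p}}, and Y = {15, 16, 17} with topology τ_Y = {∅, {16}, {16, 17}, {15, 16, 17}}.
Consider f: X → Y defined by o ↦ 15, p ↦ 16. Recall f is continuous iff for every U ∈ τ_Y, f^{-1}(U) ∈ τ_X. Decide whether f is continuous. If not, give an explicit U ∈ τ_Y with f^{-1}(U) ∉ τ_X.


f is NOT continuous.

Compute f^{-1}(U) for each U ∈ τ_Y:
  U = ∅: f^{-1}(U) = ∅ ∈ τ_X ✓.
  U = {16}: f^{-1}(U) = {p} ∉ τ_X ✗.
  U = {16, 17}: f^{-1}(U) = {p} ∉ τ_X ✗.
  U = {15, 16, 17}: f^{-1}(U) = {o, p} ∈ τ_X ✓.
Found U = {16} with f^{-1}(U) = {p} not in τ_X. Therefore f is NOT continuous.


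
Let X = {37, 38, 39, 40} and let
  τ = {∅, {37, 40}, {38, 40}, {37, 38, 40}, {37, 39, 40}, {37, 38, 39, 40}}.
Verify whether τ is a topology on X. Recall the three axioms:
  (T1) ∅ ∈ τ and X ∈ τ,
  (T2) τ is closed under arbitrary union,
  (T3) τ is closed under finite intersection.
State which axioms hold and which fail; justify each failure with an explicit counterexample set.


τ is NOT a topology on X.

Axiom (T1): ∅ ∈ τ? Yes; X ∈ τ? Yes.
Axiom (T2/T3): check pairwise unions and intersections of members of τ.
Counterexample for (T3): {37, 40} ∩ {38, 40} = {40} ∉ τ. Therefore τ is NOT a topology.


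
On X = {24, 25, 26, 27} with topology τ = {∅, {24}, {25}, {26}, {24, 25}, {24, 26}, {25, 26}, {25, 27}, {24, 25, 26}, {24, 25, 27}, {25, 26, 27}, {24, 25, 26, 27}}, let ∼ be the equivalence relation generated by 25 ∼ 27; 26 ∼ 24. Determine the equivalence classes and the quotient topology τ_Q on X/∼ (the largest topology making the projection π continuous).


X/∼ = {[24=26], [25=27]}; |τ_Q| = 4.

Equivalence classes: [24=26], [25=27].
Quotient map π: X → X/∼ sends 24 ↦ [24=26], 25 ↦ [25=27], 26 ↦ [24=26], 27 ↦ [25=27].
For each subset V ⊆ X/∼, compute π^{-1}(V) ⊆ X and check whether π^{-1}(V) ∈ τ. V is open in τ_Q iff π^{-1}(V) ∈ τ.
  V = {}: π^{-1}(V) = ∅ ∈ τ ✓.
  V = {[24=26]}: π^{-1}(V) = {24, 26} ∈ τ ✓.
  V = {[25=27]}: π^{-1}(V) = {25, 27} ∈ τ ✓.
  V = {[24=26], [25=27]}: π^{-1}(V) = {24, 25, 26, 27} ∈ τ ✓.
Open sets in the quotient: τ_Q = {{}, {[24=26]}, {[25=27]}, {[24=26], [25=27]}} (4 elements).


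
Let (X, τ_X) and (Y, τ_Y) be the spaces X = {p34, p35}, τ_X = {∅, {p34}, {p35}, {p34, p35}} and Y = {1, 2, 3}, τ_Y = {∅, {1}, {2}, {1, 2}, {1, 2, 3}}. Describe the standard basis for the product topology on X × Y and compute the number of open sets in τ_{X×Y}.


Basis B = {∅ × ∅, {p34} × {1}, {p34} × {2}, {p35} × {1}, {p35} × {2}, {p34} × {1, 2}, {p34, p35} × {1}, {p34, p35} × {2}, {p35} × {1, 2}, {p34} × {1, 2, 3}, {p35} × {1, 2, 3}, {p34, p35} × {1, 2}, {p34, p35} × {1, 2, 3}}; |τ_{X×Y}| = 25.

Enumerate products U × V with U ∈ τ_X, V ∈ τ_Y (deduplicated):
  ∅ × ∅ = {} (∅)
  {p34} × {1} = {(p34,1)}
  {p34} × {2} = {(p34,2)}
  {p35} × {1} = {(p35,1)}
  {p35} × {2} = {(p35,2)}
  {p34} × {1, 2} = {(p34,1), (p34,2)}
  {p34, p35} × {1} = {(p34,1), (p35,1)}
  {p34, p35} × {2} = {(p34,2), (p35,2)}
  {p35} × {1, 2} = {(p35,1), (p35,2)}
  {p34} × {1, 2, 3} = {(p34,1), (p34,2), (p34,3)}
  {p35} × {1, 2, 3} = {(p35,1), (p35,2), (p35,3)}
  {p34, p35} × {1, 2} = {(p34,1), (p34,2), (p35,1), (p35,2)}
  {p34, p35} × {1, 2, 3} = {(p34,1), (p34,2), (p34,3), (p35,1), (p35,2), (p35,3)}
These 13 distinct sets form the basis B.
Close under arbitrary unions to get τ_{X×Y}; counting gives |τ_{X×Y}| = 25.


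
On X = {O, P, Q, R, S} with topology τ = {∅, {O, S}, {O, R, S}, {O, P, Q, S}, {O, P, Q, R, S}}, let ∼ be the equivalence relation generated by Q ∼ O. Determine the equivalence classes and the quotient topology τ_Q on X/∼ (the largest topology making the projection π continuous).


X/∼ = {[O=Q], [P], [R], [S]}; |τ_Q| = 3.

Equivalence classes: [O=Q], [P], [R], [S].
Quotient map π: X → X/∼ sends O ↦ [O=Q], P ↦ [P], Q ↦ [O=Q], R ↦ [R], S ↦ [S].
For each subset V ⊆ X/∼, compute π^{-1}(V) ⊆ X and check whether π^{-1}(V) ∈ τ. V is open in τ_Q iff π^{-1}(V) ∈ τ.
  V = {}: π^{-1}(V) = ∅ ∈ τ ✓.
  V = {[O=Q]}: π^{-1}(V) = {O, Q} ∉ τ ✗.
  V = {[P]}: π^{-1}(V) = {P} ∉ τ ✗.
  V = {[O=Q], [P]}: π^{-1}(V) = {O, P, Q} ∉ τ ✗.
  V = {[R]}: π^{-1}(V) = {R} ∉ τ ✗.
  V = {[O=Q], [R]}: π^{-1}(V) = {O, Q, R} ∉ τ ✗.
  V = {[P], [R]}: π^{-1}(V) = {P, R} ∉ τ ✗.
  V = {[O=Q], [P], [R]}: π^{-1}(V) = {O, P, Q, R} ∉ τ ✗.
  V = {[S]}: π^{-1}(V) = {S} ∉ τ ✗.
  V = {[O=Q], [S]}: π^{-1}(V) = {O, Q, S} ∉ τ ✗.
  V = {[P], [S]}: π^{-1}(V) = {P, S} ∉ τ ✗.
  V = {[O=Q], [P], [S]}: π^{-1}(V) = {O, P, Q, S} ∈ τ ✓.
  V = {[R], [S]}: π^{-1}(V) = {R, S} ∉ τ ✗.
  V = {[O=Q], [R], [S]}: π^{-1}(V) = {O, Q, R, S} ∉ τ ✗.
  V = {[P], [R], [S]}: π^{-1}(V) = {P, R, S} ∉ τ ✗.
  V = {[O=Q], [P], [R], [S]}: π^{-1}(V) = {O, P, Q, R, S} ∈ τ ✓.
Open sets in the quotient: τ_Q = {{}, {[O=Q], [P], [S]}, {[O=Q], [P], [R], [S]}} (3 elements).


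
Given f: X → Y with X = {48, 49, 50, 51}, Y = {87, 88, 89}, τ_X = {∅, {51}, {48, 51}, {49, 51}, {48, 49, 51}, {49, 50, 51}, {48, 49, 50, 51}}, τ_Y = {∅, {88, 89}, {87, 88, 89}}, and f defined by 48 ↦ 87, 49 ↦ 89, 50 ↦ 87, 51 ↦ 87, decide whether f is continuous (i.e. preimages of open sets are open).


f is NOT continuous.

Compute f^{-1}(U) for each U ∈ τ_Y:
  U = ∅: f^{-1}(U) = ∅ ∈ τ_X ✓.
  U = {88, 89}: f^{-1}(U) = {49} ∉ τ_X ✗.
  U = {87, 88, 89}: f^{-1}(U) = {48, 49, 50, 51} ∈ τ_X ✓.
Found U = {88, 89} with f^{-1}(U) = {49} not in τ_X. Therefore f is NOT continuous.


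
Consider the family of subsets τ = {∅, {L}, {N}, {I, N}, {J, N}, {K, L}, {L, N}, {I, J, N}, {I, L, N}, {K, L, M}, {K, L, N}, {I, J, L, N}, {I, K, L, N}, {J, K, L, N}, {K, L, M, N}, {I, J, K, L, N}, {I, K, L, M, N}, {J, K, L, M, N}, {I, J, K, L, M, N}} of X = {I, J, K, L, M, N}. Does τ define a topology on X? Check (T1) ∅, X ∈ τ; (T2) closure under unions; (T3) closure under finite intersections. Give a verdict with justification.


τ is NOT a topology on X.

Axiom (T1): ∅ ∈ τ? Yes; X ∈ τ? Yes.
Axiom (T2/T3): check pairwise unions and intersections of members of τ.
Counterexample for (T2): {L} ∪ {J, N} = {J, L, N} ∉ τ. Therefore τ is NOT a topology.


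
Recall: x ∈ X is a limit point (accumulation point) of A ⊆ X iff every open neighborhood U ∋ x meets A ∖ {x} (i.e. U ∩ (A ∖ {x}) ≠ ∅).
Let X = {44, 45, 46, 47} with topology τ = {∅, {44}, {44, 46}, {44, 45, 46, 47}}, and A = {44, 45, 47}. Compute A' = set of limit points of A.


A' = {45, 46, 47}

For each x ∈ X, list the open sets U ∈ τ with x ∈ U, then check whether U ∩ (A ∖ {x}) ≠ ∅ for every such U.
  x = 44: open {44} ∋ x has {44} ∩ (A ∖ {44}) = ∅, so x is NOT a limit point.
  x = 45: opens ∋ x are {44, 45, 46, 47}; each meets A ∖ {45}, so x IS a limit point.
  x = 46: opens ∋ x are {44, 46}, {44, 45, 46, 47}; each meets A ∖ {46}, so x IS a limit point.
  x = 47: opens ∋ x are {44, 45, 46, 47}; each meets A ∖ {47}, so x IS a limit point.
Collecting: A' = {45, 46, 47}.


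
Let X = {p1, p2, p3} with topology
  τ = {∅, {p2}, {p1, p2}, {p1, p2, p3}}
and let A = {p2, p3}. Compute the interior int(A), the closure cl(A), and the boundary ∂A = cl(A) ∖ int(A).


int(A) = {p2}, cl(A) = {p1, p2, p3}, ∂A = {p1, p3}.

Closed sets in (X, τ) are complements of opens:
  closed(X, τ) = {∅, {p3}, {p1, p3}, {p1, p2, p3}}.
int(A) = ⋃ {U ∈ τ : U ⊆ A}. Opens contained in A: ∅, {p2}.
Taking the union of these: int(A) = {p2}.
cl(A) = ⋂ {C closed : A ⊆ C}. Closed sets containing A: {p1, p2, p3}.
Intersecting these: cl(A) = {p1, p2, p3}.
∂A = cl(A) ∖ int(A) = {p1, p2, p3} ∖ {p2} = {p1, p3}.


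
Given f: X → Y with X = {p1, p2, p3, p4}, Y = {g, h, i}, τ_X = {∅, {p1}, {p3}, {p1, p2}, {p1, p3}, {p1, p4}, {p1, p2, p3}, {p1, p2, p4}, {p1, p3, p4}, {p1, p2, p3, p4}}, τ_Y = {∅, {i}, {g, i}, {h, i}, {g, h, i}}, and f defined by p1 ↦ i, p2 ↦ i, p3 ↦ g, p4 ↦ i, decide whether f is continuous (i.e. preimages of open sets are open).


f IS continuous.

Compute f^{-1}(U) for each U ∈ τ_Y:
  U = ∅: f^{-1}(U) = ∅ ∈ τ_X ✓.
  U = {i}: f^{-1}(U) = {p1, p2, p4} ∈ τ_X ✓.
  U = {g, i}: f^{-1}(U) = {p1, p2, p3, p4} ∈ τ_X ✓.
  U = {h, i}: f^{-1}(U) = {p1, p2, p4} ∈ τ_X ✓.
  U = {g, h, i}: f^{-1}(U) = {p1, p2, p3, p4} ∈ τ_X ✓.
Every preimage lies in τ_X, so f IS continuous.


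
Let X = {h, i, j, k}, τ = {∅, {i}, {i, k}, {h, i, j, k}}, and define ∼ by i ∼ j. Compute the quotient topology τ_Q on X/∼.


X/∼ = {[h], [i=j], [k]}; |τ_Q| = 2.

Equivalence classes: [h], [i=j], [k].
Quotient map π: X → X/∼ sends h ↦ [h], i ↦ [i=j], j ↦ [i=j], k ↦ [k].
For each subset V ⊆ X/∼, compute π^{-1}(V) ⊆ X and check whether π^{-1}(V) ∈ τ. V is open in τ_Q iff π^{-1}(V) ∈ τ.
  V = {}: π^{-1}(V) = ∅ ∈ τ ✓.
  V = {[h]}: π^{-1}(V) = {h} ∉ τ ✗.
  V = {[i=j]}: π^{-1}(V) = {i, j} ∉ τ ✗.
  V = {[h], [i=j]}: π^{-1}(V) = {h, i, j} ∉ τ ✗.
  V = {[k]}: π^{-1}(V) = {k} ∉ τ ✗.
  V = {[h], [k]}: π^{-1}(V) = {h, k} ∉ τ ✗.
  V = {[i=j], [k]}: π^{-1}(V) = {i, j, k} ∉ τ ✗.
  V = {[h], [i=j], [k]}: π^{-1}(V) = {h, i, j, k} ∈ τ ✓.
Open sets in the quotient: τ_Q = {{}, {[h], [i=j], [k]}} (2 elements).
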